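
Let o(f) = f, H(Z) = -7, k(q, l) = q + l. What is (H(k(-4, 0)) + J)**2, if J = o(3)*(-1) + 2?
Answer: 64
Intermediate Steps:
k(q, l) = l + q
J = -1 (J = 3*(-1) + 2 = -3 + 2 = -1)
(H(k(-4, 0)) + J)**2 = (-7 - 1)**2 = (-8)**2 = 64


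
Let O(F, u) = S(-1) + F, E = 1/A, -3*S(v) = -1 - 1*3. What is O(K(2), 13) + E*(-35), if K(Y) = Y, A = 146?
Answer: 1355/438 ≈ 3.0936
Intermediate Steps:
S(v) = 4/3 (S(v) = -(-1 - 1*3)/3 = -(-1 - 3)/3 = -⅓*(-4) = 4/3)
E = 1/146 ≈ 0.0068493
O(F, u) = 4/3 + F
O(K(2), 13) + E*(-35) = (4/3 + 2) + (1/146)*(-35) = 10/3 - 35/146 = 1355/438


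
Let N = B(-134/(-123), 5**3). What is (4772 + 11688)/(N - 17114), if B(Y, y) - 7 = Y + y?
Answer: -506145/522163 ≈ -0.96932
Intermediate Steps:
B(Y, y) = 7 + Y + y (B(Y, y) = 7 + (Y + y) = 7 + Y + y)
N = 16370/123 (N = 7 - 134/(-123) + 5**3 = 7 - 134*(-1/123) + 125 = 7 + 134/123 + 125 = 16370/123 ≈ 133.09)
(4772 + 11688)/(N - 17114) = (4772 + 11688)/(16370/123 - 17114) = 16460/(-2088652/123) = 16460*(-123/2088652) = -506145/522163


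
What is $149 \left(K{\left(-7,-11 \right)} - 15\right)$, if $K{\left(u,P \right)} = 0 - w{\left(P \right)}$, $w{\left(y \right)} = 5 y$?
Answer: $5960$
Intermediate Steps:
$K{\left(u,P \right)} = - 5 P$ ($K{\left(u,P \right)} = 0 - 5 P = - 5 P$)
$149 \left(K{\left(-7,-11 \right)} - 15\right) = 149 \left(\left(-5\right) \left(-11\right) - 15\right) = 149 \left(55 - 15\right) = 149 \cdot 40 = 5960$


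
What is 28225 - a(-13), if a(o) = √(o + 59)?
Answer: 28225 - √46 ≈ 28218.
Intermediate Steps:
a(o) = √(59 + o)
28225 - a(-13) = 28225 - √(59 - 13) = 28225 - √46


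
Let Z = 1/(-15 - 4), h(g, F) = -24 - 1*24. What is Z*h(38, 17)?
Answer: 48/19 ≈ 2.5263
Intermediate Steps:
h(g, F) = -48 (h(g, F) = -24 - 24 = -48)
Z = -1/19 (Z = 1/(-19) = -1/19 ≈ -0.052632)
Z*h(38, 17) = -1/19*(-48) = 48/19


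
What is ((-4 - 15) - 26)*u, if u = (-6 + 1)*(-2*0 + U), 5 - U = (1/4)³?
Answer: 71775/64 ≈ 1121.5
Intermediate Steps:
U = 319/64 (U = 5 - (1/4)³ = 5 - (¼)³ = 5 - 1*1/64 = 5 - 1/64 = 319/64 ≈ 4.9844)
u = -1595/64 (u = (-6 + 1)*(-2*0 + 319/64) = -5*(0 + 319/64) = -5*319/64 = -1595/64 ≈ -24.922)
((-4 - 15) - 26)*u = ((-4 - 15) - 26)*(-1595/64) = (-19 - 26)*(-1595/64) = -45*(-1595/64) = 71775/64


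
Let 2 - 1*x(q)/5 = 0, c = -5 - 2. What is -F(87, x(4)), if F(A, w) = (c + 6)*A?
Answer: 87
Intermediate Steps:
c = -7
x(q) = 10 (x(q) = 10 - 5*0 = 10 + 0 = 10)
F(A, w) = -A (F(A, w) = (-7 + 6)*A = -A)
-F(87, x(4)) = -(-1)*87 = -1*(-87) = 87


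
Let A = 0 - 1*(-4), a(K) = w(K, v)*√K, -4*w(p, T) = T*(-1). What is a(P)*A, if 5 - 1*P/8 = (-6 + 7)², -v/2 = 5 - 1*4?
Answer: -8*√2 ≈ -11.314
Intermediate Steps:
v = -2 (v = -2*(5 - 1*4) = -2*(5 - 4) = -2*1 = -2)
w(p, T) = T/4 (w(p, T) = -T*(-1)/4 = -(-1)*T/4 = T/4)
P = 32 (P = 40 - 8*(-6 + 7)² = 40 - 8*1² = 40 - 8*1 = 40 - 8 = 32)
a(K) = -√K/2 (a(K) = ((¼)*(-2))*√K = -√K/2)
A = 4 (A = 0 + 4 = 4)
a(P)*A = -2*√2*4 = -8*√2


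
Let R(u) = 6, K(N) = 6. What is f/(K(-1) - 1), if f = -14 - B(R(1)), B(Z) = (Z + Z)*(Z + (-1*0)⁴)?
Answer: -86/5 ≈ -17.200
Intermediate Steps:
B(Z) = 2*Z² (B(Z) = (2*Z)*(Z + 0⁴) = (2*Z)*(Z + 0) = (2*Z)*Z = 2*Z²)
f = -86 (f = -14 - 2*6² = -14 - 2*36 = -14 - 1*72 = -14 - 72 = -86)
f/(K(-1) - 1) = -86/(6 - 1) = -86/5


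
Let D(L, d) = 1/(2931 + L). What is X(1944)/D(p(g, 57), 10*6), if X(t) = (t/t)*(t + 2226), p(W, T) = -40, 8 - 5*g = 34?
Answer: 12055470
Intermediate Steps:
g = -26/5 (g = 8/5 - 1/5*34 = 8/5 - 34/5 = -26/5 ≈ -5.2000)
X(t) = 2226 + t (X(t) = 1*(2226 + t) = 2226 + t)
X(1944)/D(p(g, 57), 10*6) = (2226 + 1944)/(1/(2931 - 40)) = 4170/(1/2891) = 4170*2891 = 12055470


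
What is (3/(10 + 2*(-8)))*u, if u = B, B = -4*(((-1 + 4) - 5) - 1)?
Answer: -6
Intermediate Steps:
B = 12 (B = -4*((3 - 5) - 1) = -4*(-2 - 1) = -4*(-3) = 12)
u = 12
(3/(10 + 2*(-8)))*u = (3/(10 + 2*(-8)))*12 = (3/(10 - 16))*12 = (3/(-6))*12 = -1/6*3*12 = -1/2*12 = -6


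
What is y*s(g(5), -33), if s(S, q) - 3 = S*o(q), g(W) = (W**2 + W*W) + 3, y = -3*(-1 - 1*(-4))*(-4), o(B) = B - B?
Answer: 108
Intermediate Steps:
o(B) = 0
y = 36 (y = -3*(-1 + 4)*(-4) = -3*3*(-4) = -9*(-4) = 36)
g(W) = 3 + 2*W**2 (g(W) = (W**2 + W**2) + 3 = 2*W**2 + 3 = 3 + 2*W**2)
s(S, q) = 3 (s(S, q) = 3 + S*0 = 3 + 0 = 3)
y*s(g(5), -33) = 36*3 = 108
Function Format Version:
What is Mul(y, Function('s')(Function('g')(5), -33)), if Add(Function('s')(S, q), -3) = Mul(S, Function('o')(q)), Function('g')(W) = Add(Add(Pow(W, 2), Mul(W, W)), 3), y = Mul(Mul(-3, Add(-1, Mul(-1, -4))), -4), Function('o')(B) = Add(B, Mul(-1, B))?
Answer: 108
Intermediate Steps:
Function('o')(B) = 0
y = 36 (y = Mul(Mul(-3, Add(-1, 4)), -4) = Mul(Mul(-3, 3), -4) = Mul(-9, -4) = 36)
Function('g')(W) = Add(3, Mul(2, Pow(W, 2))) (Function('g')(W) = Add(Add(Pow(W, 2), Pow(W, 2)), 3) = Add(Mul(2, Pow(W, 2)), 3) = Add(3, Mul(2, Pow(W, 2))))
Function('s')(S, q) = 3 (Function('s')(S, q) = Add(3, Mul(S, 0)) = Add(3, 0) = 3)
Mul(y, Function('s')(Function('g')(5), -33)) = Mul(36, 3) = 108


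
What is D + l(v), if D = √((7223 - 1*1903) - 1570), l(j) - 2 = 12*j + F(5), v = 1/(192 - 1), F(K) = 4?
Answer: 1158/191 + 25*√6 ≈ 67.300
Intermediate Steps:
v = 1/191 ≈ 0.0052356
l(j) = 6 + 12*j (l(j) = 2 + (12*j + 4) = 2 + (4 + 12*j) = 6 + 12*j)
D = 25*√6 (D = √((7223 - 1903) - 1570) = √(5320 - 1570) = √3750 = 25*√6 ≈ 61.237)
D + l(v) = 25*√6 + (6 + 12*(1/191)) = 25*√6 + (6 + 12/191) = 25*√6 + 1158/191 = 1158/191 + 25*√6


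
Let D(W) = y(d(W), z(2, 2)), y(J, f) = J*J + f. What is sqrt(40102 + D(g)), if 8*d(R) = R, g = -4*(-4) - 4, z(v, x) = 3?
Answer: sqrt(160429)/2 ≈ 200.27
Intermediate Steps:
g = 12 (g = 16 - 4 = 12)
d(R) = R/8
y(J, f) = f + J**2 (y(J, f) = J**2 + f = f + J**2)
D(W) = 3 + W**2/64 (D(W) = 3 + (W/8)**2 = 3 + W**2/64)
sqrt(40102 + D(g)) = sqrt(40102 + (3 + (1/64)*12**2)) = sqrt(40102 + (3 + (1/64)*144)) = sqrt(40102 + (3 + 9/4)) = sqrt(40102 + 21/4) = sqrt(160429/4) = sqrt(160429)/2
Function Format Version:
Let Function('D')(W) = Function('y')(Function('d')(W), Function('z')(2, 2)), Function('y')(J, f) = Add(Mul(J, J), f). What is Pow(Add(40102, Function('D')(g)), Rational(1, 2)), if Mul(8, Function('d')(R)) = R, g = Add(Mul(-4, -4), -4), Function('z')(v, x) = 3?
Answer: Mul(Rational(1, 2), Pow(160429, Rational(1, 2))) ≈ 200.27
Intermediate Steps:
g = 12 (g = Add(16, -4) = 12)
Function('d')(R) = Mul(Rational(1, 8), R)
Function('y')(J, f) = Add(f, Pow(J, 2)) (Function('y')(J, f) = Add(Pow(J, 2), f) = Add(f, Pow(J, 2)))
Function('D')(W) = Add(3, Mul(Rational(1, 64), Pow(W, 2))) (Function('D')(W) = Add(3, Pow(Mul(Rational(1, 8), W), 2)) = Add(3, Mul(Rational(1, 64), Pow(W, 2))))
Pow(Add(40102, Function('D')(g)), Rational(1, 2)) = Pow(Add(40102, Add(3, Mul(Rational(1, 64), Pow(12, 2)))), Rational(1, 2)) = Pow(Add(40102, Add(3, Mul(Rational(1, 64), 144))), Rational(1, 2)) = Pow(Add(40102, Add(3, Rational(9, 4))), Rational(1, 2)) = Pow(Add(40102, Rational(21, 4)), Rational(1, 2)) = Pow(Rational(160429, 4), Rational(1, 2)) = Mul(Rational(1, 2), Pow(160429, Rational(1, 2)))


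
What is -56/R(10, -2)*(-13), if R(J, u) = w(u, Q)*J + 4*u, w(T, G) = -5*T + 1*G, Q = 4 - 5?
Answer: 364/41 ≈ 8.8781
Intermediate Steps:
Q = -1
w(T, G) = G - 5*T (w(T, G) = -5*T + G = G - 5*T)
R(J, u) = 4*u + J*(-1 - 5*u) (R(J, u) = (-1 - 5*u)*J + 4*u = J*(-1 - 5*u) + 4*u = 4*u + J*(-1 - 5*u))
-56/R(10, -2)*(-13) = -56/(4*(-2) - 1*10*(1 + 5*(-2)))*(-13) = -56/(-8 - 1*10*(1 - 10))*(-13) = -56/(-8 - 1*10*(-9))*(-13) = -56/(-8 + 90)*(-13) = -56/82*(-13) = -56*1/82*(-13) = -28/41*(-13) = 364/41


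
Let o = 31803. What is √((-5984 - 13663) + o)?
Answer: 2*√3039 ≈ 110.25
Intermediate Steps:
√((-5984 - 13663) + o) = √((-5984 - 13663) + 31803) = √(-19647 + 31803) = √12156 = 2*√3039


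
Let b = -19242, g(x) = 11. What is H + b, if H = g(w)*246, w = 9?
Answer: -16536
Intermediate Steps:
H = 2706 (H = 11*246 = 2706)
H + b = 2706 - 19242 = -16536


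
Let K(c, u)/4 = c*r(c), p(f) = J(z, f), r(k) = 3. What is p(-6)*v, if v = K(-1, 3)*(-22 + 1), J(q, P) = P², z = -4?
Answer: 9072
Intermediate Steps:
p(f) = f²
K(c, u) = 12*c (K(c, u) = 4*(c*3) = 4*(3*c) = 12*c)
v = 252 (v = (12*(-1))*(-22 + 1) = -12*(-21) = 252)
p(-6)*v = (-6)²*252 = 36*252 = 9072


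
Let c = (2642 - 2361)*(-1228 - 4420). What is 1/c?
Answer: -1/1587088 ≈ -6.3009e-7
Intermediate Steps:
c = -1587088 (c = 281*(-5648) = -1587088)
1/c = 1/(-1587088) = -1/1587088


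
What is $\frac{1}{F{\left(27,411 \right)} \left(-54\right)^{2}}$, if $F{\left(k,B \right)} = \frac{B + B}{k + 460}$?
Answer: $\frac{487}{2396952} \approx 0.00020317$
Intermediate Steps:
$F{\left(k,B \right)} = \frac{2 B}{460 + k}$
$\frac{1}{F{\left(27,411 \right)} \left(-54\right)^{2}} = \frac{1}{2 \cdot 411 \frac{1}{460 + 27} \left(-54\right)^{2}} = \frac{1}{2 \cdot 411 \cdot \frac{1}{487} \cdot 2916} = \frac{1}{2 \cdot 411 \cdot \frac{1}{487}} \cdot \frac{1}{2916} = \frac{1}{\frac{822}{487}} \cdot \frac{1}{2916} = \frac{487}{822} \cdot \frac{1}{2916} = \frac{487}{2396952}$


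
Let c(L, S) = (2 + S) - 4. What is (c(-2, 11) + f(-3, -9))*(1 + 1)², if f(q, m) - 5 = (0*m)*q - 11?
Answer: 12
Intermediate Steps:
c(L, S) = -2 + S
f(q, m) = -6 (f(q, m) = 5 + ((0*m)*q - 11) = 5 + (0*q - 11) = 5 + (0 - 11) = 5 - 11 = -6)
(c(-2, 11) + f(-3, -9))*(1 + 1)² = ((-2 + 11) - 6)*(1 + 1)² = (9 - 6)*2² = 3*4 = 12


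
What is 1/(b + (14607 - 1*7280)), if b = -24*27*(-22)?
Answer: 1/21583 ≈ 4.6333e-5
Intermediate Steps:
b = 14256 (b = -648*(-22) = 14256)
1/(b + (14607 - 1*7280)) = 1/(14256 + (14607 - 1*7280)) = 1/(14256 + (14607 - 7280)) = 1/(14256 + 7327) = 1/21583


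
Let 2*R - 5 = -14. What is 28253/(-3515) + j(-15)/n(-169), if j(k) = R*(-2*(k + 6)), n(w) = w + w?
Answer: -487621/62530 ≈ -7.7982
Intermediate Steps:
R = -9/2 (R = 5/2 + (1/2)*(-14) = 5/2 - 7 = -9/2 ≈ -4.5000)
n(w) = 2*w
j(k) = 54 + 9*k (j(k) = -(-9)*(k + 6) = -(-9)*(6 + k) = -9*(-12 - 2*k)/2 = 54 + 9*k)
28253/(-3515) + j(-15)/n(-169) = 28253/(-3515) + (54 + 9*(-15))/((2*(-169))) = 28253*(-1/3515) + (54 - 135)/(-338) = -1487/185 - 81*(-1/338) = -1487/185 + 81/338 = -487621/62530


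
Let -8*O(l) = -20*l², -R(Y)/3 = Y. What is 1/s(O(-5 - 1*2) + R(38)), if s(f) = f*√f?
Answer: 2*√34/289 ≈ 0.040353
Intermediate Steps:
R(Y) = -3*Y
O(l) = 5*l²/2 (O(l) = -(-5)*l²/2 = 5*l²/2)
s(f) = f^(3/2)
1/s(O(-5 - 1*2) + R(38)) = 1/((5*(-5 - 1*2)²/2 - 3*38)^(3/2)) = 1/((5*(-5 - 2)²/2 - 114)^(3/2)) = 1/(((5/2)*(-7)² - 114)^(3/2)) = 1/(((5/2)*49 - 114)^(3/2)) = 1/((245/2 - 114)^(3/2)) = 1/((17/2)^(3/2)) = 1/(17*√34/4) = 2*√34/289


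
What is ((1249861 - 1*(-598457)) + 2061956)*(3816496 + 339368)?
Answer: 16250566946736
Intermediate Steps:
((1249861 - 1*(-598457)) + 2061956)*(3816496 + 339368) = ((1249861 + 598457) + 2061956)*4155864 = (1848318 + 2061956)*4155864 = 3910274*4155864 = 16250566946736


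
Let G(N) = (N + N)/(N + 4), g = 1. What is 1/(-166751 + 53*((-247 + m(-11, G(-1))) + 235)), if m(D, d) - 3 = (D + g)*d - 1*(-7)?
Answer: -3/499511 ≈ -6.0059e-6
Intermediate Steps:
G(N) = 2*N/(4 + N) (G(N) = (2*N)/(4 + N) = 2*N/(4 + N))
m(D, d) = 10 + d*(1 + D) (m(D, d) = 3 + ((D + 1)*d - 1*(-7)) = 3 + ((1 + D)*d + 7) = 3 + (d*(1 + D) + 7) = 3 + (7 + d*(1 + D)) = 10 + d*(1 + D))
1/(-166751 + 53*((-247 + m(-11, G(-1))) + 235)) = 1/(-166751 + 53*((-247 + (10 + 2*(-1)/(4 - 1) - 22*(-1)/(4 - 1))) + 235)) = 1/(-166751 + 53*((-247 + (10 + 2*(-1)/3 - 22*(-1)/3)) + 235)) = 1/(-166751 + 53*((-247 + (10 + 2*(-1)*(⅓) - 22*(-1)/3)) + 235)) = 1/(-166751 + 53*((-247 + (10 - ⅔ - 11*(-⅔))) + 235)) = 1/(-166751 + 53*((-247 + (10 - ⅔ + 22/3)) + 235)) = 1/(-166751 + 53*((-247 + 50/3) + 235)) = 1/(-166751 + 53*(-691/3 + 235)) = 1/(-166751 + 53*(14/3)) = 1/(-166751 + 742/3) = 1/(-499511/3) = -3/499511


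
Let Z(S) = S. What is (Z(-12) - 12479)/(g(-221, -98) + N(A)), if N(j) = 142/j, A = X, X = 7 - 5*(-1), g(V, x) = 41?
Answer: -74946/317 ≈ -236.42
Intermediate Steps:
X = 12 (X = 7 + 5 = 12)
A = 12
(Z(-12) - 12479)/(g(-221, -98) + N(A)) = (-12 - 12479)/(41 + 142/12) = -12491/(41 + 142*(1/12)) = -12491/(41 + 71/6) = -12491/317/6 = -12491*6/317 = -74946/317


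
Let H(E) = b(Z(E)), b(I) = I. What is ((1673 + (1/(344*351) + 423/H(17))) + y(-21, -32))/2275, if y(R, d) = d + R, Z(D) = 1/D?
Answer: 212775077/54938520 ≈ 3.8730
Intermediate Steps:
H(E) = 1/E
y(R, d) = R + d
((1673 + (1/(344*351) + 423/H(17))) + y(-21, -32))/2275 = ((1673 + (1/(344*351) + 423/(1/17))) + (-21 - 32))/2275 = ((1673 + ((1/344)*(1/351) + 423/(1/17))) - 53)*(1/2275) = ((1673 + (1/120744 + 423*17)) - 53)*(1/2275) = ((1673 + (1/120744 + 7191)) - 53)*(1/2275) = ((1673 + 868270105/120744) - 53)*(1/2275) = (1070274817/120744 - 53)*(1/2275) = (1063875385/120744)*(1/2275) = 212775077/54938520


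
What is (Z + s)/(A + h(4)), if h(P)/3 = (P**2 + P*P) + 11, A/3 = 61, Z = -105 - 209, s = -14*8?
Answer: -71/52 ≈ -1.3654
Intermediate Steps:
s = -112
Z = -314
A = 183 (A = 3*61 = 183)
h(P) = 33 + 6*P**2 (h(P) = 3*((P**2 + P*P) + 11) = 3*((P**2 + P**2) + 11) = 3*(2*P**2 + 11) = 3*(11 + 2*P**2) = 33 + 6*P**2)
(Z + s)/(A + h(4)) = (-314 - 112)/(183 + (33 + 6*4**2)) = -426/(183 + (33 + 6*16)) = -426/(183 + (33 + 96)) = -426/(183 + 129) = -426/312 = -426*1/312 = -71/52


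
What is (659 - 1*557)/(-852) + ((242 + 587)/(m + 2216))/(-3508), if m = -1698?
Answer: -15504583/129017224 ≈ -0.12017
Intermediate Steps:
(659 - 1*557)/(-852) + ((242 + 587)/(m + 2216))/(-3508) = (659 - 1*557)/(-852) + ((242 + 587)/(-1698 + 2216))/(-3508) = (659 - 557)*(-1/852) + (829/518)*(-1/3508) = 102*(-1/852) + (829*(1/518))*(-1/3508) = -17/142 + (829/518)*(-1/3508) = -17/142 - 829/1817144 = -15504583/129017224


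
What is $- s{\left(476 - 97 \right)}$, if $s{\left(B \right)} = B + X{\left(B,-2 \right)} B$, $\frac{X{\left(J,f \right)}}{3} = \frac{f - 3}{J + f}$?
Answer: $- \frac{137198}{377} \approx -363.92$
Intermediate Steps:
$X{\left(J,f \right)} = \frac{3 \left(-3 + f\right)}{J + f}$ ($X{\left(J,f \right)} = 3 \frac{f - 3}{J + f} = 3 \frac{-3 + f}{J + f} = \frac{3 \left(-3 + f\right)}{J + f}$)
$s{\left(B \right)} = B - \frac{15 B}{-2 + B}$ ($s{\left(B \right)} = B + \frac{3 \left(-3 - 2\right)}{B - 2} B = B + 3 \frac{1}{-2 + B} \left(-5\right) B = B + - \frac{15}{-2 + B} B = B - \frac{15 B}{-2 + B}$)
$- s{\left(476 - 97 \right)} = - \frac{\left(476 - 97\right) \left(-17 + \left(476 - 97\right)\right)}{-2 + \left(476 - 97\right)} = - \frac{379 \left(-17 + 379\right)}{-2 + 379} = - \frac{379 \cdot 362}{377} = \left(-1\right) \frac{137198}{377} = - \frac{137198}{377}$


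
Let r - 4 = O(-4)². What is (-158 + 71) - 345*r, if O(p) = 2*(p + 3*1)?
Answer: -2847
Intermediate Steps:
O(p) = 6 + 2*p (O(p) = 2*(p + 3) = 2*(3 + p) = 6 + 2*p)
r = 8 (r = 4 + (6 + 2*(-4))² = 4 + (6 - 8)² = 4 + (-2)² = 4 + 4 = 8)
(-158 + 71) - 345*r = (-158 + 71) - 345*8 = -87 - 2760 = -2847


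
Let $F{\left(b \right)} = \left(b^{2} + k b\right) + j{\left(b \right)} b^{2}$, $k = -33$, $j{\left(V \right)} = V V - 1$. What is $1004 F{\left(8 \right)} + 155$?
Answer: $3847483$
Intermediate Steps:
$j{\left(V \right)} = -1 + V^{2}$ ($j{\left(V \right)} = V^{2} - 1 = -1 + V^{2}$)
$F{\left(b \right)} = b^{2} - 33 b + b^{2} \left(-1 + b^{2}\right)$ ($F{\left(b \right)} = \left(b^{2} - 33 b\right) + \left(-1 + b^{2}\right) b^{2} = \left(b^{2} - 33 b\right) + b^{2} \left(-1 + b^{2}\right) = b^{2} - 33 b + b^{2} \left(-1 + b^{2}\right)$)
$1004 F{\left(8 \right)} + 155 = 1004 \cdot 8 \left(-33 + 8^{3}\right) + 155 = 1004 \cdot 8 \left(-33 + 512\right) + 155 = 1004 \cdot 8 \cdot 479 + 155 = 1004 \cdot 3832 + 155 = 3847328 + 155 = 3847483$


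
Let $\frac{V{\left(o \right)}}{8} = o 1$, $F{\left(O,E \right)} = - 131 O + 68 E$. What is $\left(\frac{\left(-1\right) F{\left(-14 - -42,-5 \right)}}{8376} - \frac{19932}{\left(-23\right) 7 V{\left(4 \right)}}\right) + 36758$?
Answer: $\frac{16525116259}{449512} \approx 36762.0$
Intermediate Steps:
$V{\left(o \right)} = 8 o$ ($V{\left(o \right)} = 8 o 1 = 8 o$)
$\left(\frac{\left(-1\right) F{\left(-14 - -42,-5 \right)}}{8376} - \frac{19932}{\left(-23\right) 7 V{\left(4 \right)}}\right) + 36758 = \left(\frac{\left(-1\right) \left(- 131 \left(-14 - -42\right) + 68 \left(-5\right)\right)}{8376} - \frac{19932}{\left(-23\right) 7 \cdot 8 \cdot 4}\right) + 36758 = \left(- (- 131 \left(-14 + 42\right) - 340) \frac{1}{8376} - \frac{19932}{\left(-161\right) 32}\right) + 36758 = \left(- (\left(-131\right) 28 - 340) \frac{1}{8376} - \frac{19932}{-5152}\right) + 36758 = \left(- (-3668 - 340) \frac{1}{8376} - - \frac{4983}{1288}\right) + 36758 = \left(\left(-1\right) \left(-4008\right) \frac{1}{8376} + \frac{4983}{1288}\right) + 36758 = \left(4008 \cdot \frac{1}{8376} + \frac{4983}{1288}\right) + 36758 = \left(\frac{167}{349} + \frac{4983}{1288}\right) + 36758 = \frac{1954163}{449512} + 36758 = \frac{16525116259}{449512}$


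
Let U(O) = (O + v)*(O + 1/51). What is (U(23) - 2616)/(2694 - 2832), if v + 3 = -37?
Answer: 4511/207 ≈ 21.792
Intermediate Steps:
v = -40 (v = -3 - 37 = -40)
U(O) = (-40 + O)*(1/51 + O) (U(O) = (O - 40)*(O + 1/51) = (-40 + O)*(O + 1/51) = (-40 + O)*(1/51 + O))
(U(23) - 2616)/(2694 - 2832) = ((-40/51 + 23² - 2039/51*23) - 2616)/(2694 - 2832) = ((-40/51 + 529 - 46897/51) - 2616)/(-138) = (-1174/3 - 2616)*(-1/138) = -9022/3*(-1/138) = 4511/207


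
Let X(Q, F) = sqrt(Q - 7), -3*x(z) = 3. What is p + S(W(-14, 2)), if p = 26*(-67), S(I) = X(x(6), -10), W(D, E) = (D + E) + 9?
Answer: -1742 + 2*I*sqrt(2) ≈ -1742.0 + 2.8284*I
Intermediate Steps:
x(z) = -1 (x(z) = -1/3*3 = -1)
W(D, E) = 9 + D + E
X(Q, F) = sqrt(-7 + Q)
S(I) = 2*I*sqrt(2) (S(I) = sqrt(-7 - 1) = sqrt(-8) = 2*I*sqrt(2))
p = -1742
p + S(W(-14, 2)) = -1742 + 2*I*sqrt(2)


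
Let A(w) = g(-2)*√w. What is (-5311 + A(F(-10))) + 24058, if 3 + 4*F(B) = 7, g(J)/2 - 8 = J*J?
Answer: 18771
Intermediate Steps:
g(J) = 16 + 2*J² (g(J) = 16 + 2*(J*J) = 16 + 2*J²)
F(B) = 1 (F(B) = -¾ + (¼)*7 = -¾ + 7/4 = 1)
A(w) = 24*√w (A(w) = (16 + 2*(-2)²)*√w = (16 + 2*4)*√w = (16 + 8)*√w = 24*√w)
(-5311 + A(F(-10))) + 24058 = (-5311 + 24*√1) + 24058 = (-5311 + 24*1) + 24058 = (-5311 + 24) + 24058 = -5287 + 24058 = 18771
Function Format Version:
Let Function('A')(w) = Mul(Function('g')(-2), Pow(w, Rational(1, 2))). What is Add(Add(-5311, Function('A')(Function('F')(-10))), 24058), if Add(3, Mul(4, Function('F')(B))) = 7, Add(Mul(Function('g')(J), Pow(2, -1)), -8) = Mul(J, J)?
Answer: 18771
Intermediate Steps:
Function('g')(J) = Add(16, Mul(2, Pow(J, 2))) (Function('g')(J) = Add(16, Mul(2, Mul(J, J))) = Add(16, Mul(2, Pow(J, 2))))
Function('F')(B) = 1 (Function('F')(B) = Add(Rational(-3, 4), Mul(Rational(1, 4), 7)) = Add(Rational(-3, 4), Rational(7, 4)) = 1)
Function('A')(w) = Mul(24, Pow(w, Rational(1, 2))) (Function('A')(w) = Mul(Add(16, Mul(2, Pow(-2, 2))), Pow(w, Rational(1, 2))) = Mul(Add(16, Mul(2, 4)), Pow(w, Rational(1, 2))) = Mul(Add(16, 8), Pow(w, Rational(1, 2))) = Mul(24, Pow(w, Rational(1, 2))))
Add(Add(-5311, Function('A')(Function('F')(-10))), 24058) = Add(Add(-5311, Mul(24, Pow(1, Rational(1, 2)))), 24058) = Add(Add(-5311, Mul(24, 1)), 24058) = Add(Add(-5311, 24), 24058) = Add(-5287, 24058) = 18771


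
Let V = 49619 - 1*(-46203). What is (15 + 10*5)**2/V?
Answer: 4225/95822 ≈ 0.044092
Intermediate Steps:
V = 95822 (V = 49619 + 46203 = 95822)
(15 + 10*5)**2/V = (15 + 10*5)**2/95822 = (15 + 50)**2*(1/95822) = 65**2*(1/95822) = 4225*(1/95822) = 4225/95822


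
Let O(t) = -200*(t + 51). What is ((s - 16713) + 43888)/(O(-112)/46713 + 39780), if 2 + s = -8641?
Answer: 216421329/464563835 ≈ 0.46586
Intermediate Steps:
s = -8643 (s = -2 - 8641 = -8643)
O(t) = -10200 - 200*t (O(t) = -200*(51 + t) = -10200 - 200*t)
((s - 16713) + 43888)/(O(-112)/46713 + 39780) = ((-8643 - 16713) + 43888)/((-10200 - 200*(-112))/46713 + 39780) = (-25356 + 43888)/((-10200 + 22400)*(1/46713) + 39780) = 18532/(12200*(1/46713) + 39780) = 18532/(12200/46713 + 39780) = 18532/(1858255340/46713) = 18532*(46713/1858255340) = 216421329/464563835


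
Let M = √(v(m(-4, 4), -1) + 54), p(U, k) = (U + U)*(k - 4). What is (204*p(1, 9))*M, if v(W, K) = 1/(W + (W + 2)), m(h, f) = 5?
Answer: 340*√1947 ≈ 15002.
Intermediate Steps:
p(U, k) = 2*U*(-4 + k) (p(U, k) = (2*U)*(-4 + k) = 2*U*(-4 + k))
v(W, K) = 1/(2 + 2*W) (v(W, K) = 1/(W + (2 + W)) = 1/(2 + 2*W))
M = √1947/6 (M = √(1/(2*(1 + 5)) + 54) = √((½)/6 + 54) = √((½)*(⅙) + 54) = √(1/12 + 54) = √(649/12) = √1947/6 ≈ 7.3541)
(204*p(1, 9))*M = (204*(2*1*(-4 + 9)))*(√1947/6) = (204*(2*1*5))*(√1947/6) = (204*10)*(√1947/6) = 2040*(√1947/6) = 340*√1947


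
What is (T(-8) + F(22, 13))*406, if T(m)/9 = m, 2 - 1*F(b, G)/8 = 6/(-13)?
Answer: -276080/13 ≈ -21237.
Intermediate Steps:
F(b, G) = 256/13 (F(b, G) = 16 - 48/(-13) = 16 - 48*(-1)/13 = 16 - 8*(-6/13) = 16 + 48/13 = 256/13)
T(m) = 9*m
(T(-8) + F(22, 13))*406 = (9*(-8) + 256/13)*406 = (-72 + 256/13)*406 = -680/13*406 = -276080/13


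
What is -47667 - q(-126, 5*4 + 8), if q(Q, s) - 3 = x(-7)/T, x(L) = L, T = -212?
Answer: -10106047/212 ≈ -47670.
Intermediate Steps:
q(Q, s) = 643/212 (q(Q, s) = 3 - 7/(-212) = 3 - 7*(-1/212) = 3 + 7/212 = 643/212)
-47667 - q(-126, 5*4 + 8) = -47667 - 1*643/212 = -47667 - 643/212 = -10106047/212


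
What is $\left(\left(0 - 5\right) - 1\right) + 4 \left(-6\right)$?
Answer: $-30$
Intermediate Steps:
$\left(\left(0 - 5\right) - 1\right) + 4 \left(-6\right) = \left(-5 - 1\right) - 24 = -6 - 24 = -30$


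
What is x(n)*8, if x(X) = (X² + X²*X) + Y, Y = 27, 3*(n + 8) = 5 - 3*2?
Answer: -104168/27 ≈ -3858.1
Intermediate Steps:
n = -25/3 (n = -8 + (5 - 3*2)/3 = -8 + (5 - 6)/3 = -8 + (⅓)*(-1) = -8 - ⅓ = -25/3 ≈ -8.3333)
x(X) = 27 + X² + X³ (x(X) = (X² + X²*X) + 27 = (X² + X³) + 27 = 27 + X² + X³)
x(n)*8 = (27 + (-25/3)² + (-25/3)³)*8 = (27 + 625/9 - 15625/27)*8 = -13021/27*8 = -104168/27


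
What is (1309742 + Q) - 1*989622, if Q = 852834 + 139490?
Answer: 1312444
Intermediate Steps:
Q = 992324
(1309742 + Q) - 1*989622 = (1309742 + 992324) - 1*989622 = 2302066 - 989622 = 1312444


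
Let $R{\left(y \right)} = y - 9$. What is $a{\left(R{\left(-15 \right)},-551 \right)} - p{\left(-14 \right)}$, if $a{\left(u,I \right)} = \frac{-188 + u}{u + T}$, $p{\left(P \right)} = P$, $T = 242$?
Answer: $\frac{1420}{109} \approx 13.028$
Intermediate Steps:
$R{\left(y \right)} = -9 + y$
$a{\left(u,I \right)} = \frac{-188 + u}{242 + u}$ ($a{\left(u,I \right)} = \frac{-188 + u}{u + 242} = \frac{-188 + u}{242 + u}$)
$a{\left(R{\left(-15 \right)},-551 \right)} - p{\left(-14 \right)} = \frac{-188 - 24}{242 - 24} - -14 = \frac{-188 - 24}{242 - 24} + 14 = \frac{1}{218} \left(-212\right) + 14 = - \frac{106}{109} + 14 = \frac{1420}{109}$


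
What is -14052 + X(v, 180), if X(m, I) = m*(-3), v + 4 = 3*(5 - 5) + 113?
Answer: -14379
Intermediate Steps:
v = 109 (v = -4 + (3*(5 - 5) + 113) = -4 + (3*0 + 113) = -4 + (0 + 113) = -4 + 113 = 109)
X(m, I) = -3*m
-14052 + X(v, 180) = -14052 - 3*109 = -14052 - 327 = -14379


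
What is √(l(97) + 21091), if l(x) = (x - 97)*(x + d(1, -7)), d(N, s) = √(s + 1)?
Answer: √21091 ≈ 145.23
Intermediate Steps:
d(N, s) = √(1 + s)
l(x) = (-97 + x)*(x + I*√6) (l(x) = (x - 97)*(x + √(1 - 7)) = (-97 + x)*(x + √(-6)) = (-97 + x)*(x + I*√6))
√(l(97) + 21091) = √((97² - 97*97 - 97*I*√6 + I*97*√6) + 21091) = √((9409 - 9409 - 97*I*√6 + 97*I*√6) + 21091) = √(0 + 21091) = √21091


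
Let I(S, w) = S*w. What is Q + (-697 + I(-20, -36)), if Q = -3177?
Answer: -3154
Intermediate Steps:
Q + (-697 + I(-20, -36)) = -3177 + (-697 - 20*(-36)) = -3177 + (-697 + 720) = -3177 + 23 = -3154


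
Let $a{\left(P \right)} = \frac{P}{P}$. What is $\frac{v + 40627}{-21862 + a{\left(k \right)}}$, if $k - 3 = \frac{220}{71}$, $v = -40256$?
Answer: $- \frac{53}{3123} \approx -0.016971$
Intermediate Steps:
$k = \frac{433}{71}$ ($k = 3 + \frac{220}{71} = \frac{433}{71} \approx 6.0986$)
$a{\left(P \right)} = 1$
$\frac{v + 40627}{-21862 + a{\left(k \right)}} = \frac{-40256 + 40627}{-21862 + 1} = \frac{371}{-21861} = 371 \left(- \frac{1}{21861}\right) = - \frac{53}{3123}$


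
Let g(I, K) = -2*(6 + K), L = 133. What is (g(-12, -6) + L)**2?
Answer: 17689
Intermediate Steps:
g(I, K) = -12 - 2*K
(g(-12, -6) + L)**2 = ((-12 - 2*(-6)) + 133)**2 = ((-12 + 12) + 133)**2 = (0 + 133)**2 = 133**2 = 17689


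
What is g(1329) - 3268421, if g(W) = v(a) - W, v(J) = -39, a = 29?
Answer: -3269789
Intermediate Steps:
g(W) = -39 - W
g(1329) - 3268421 = (-39 - 1*1329) - 3268421 = (-39 - 1329) - 3268421 = -1368 - 3268421 = -3269789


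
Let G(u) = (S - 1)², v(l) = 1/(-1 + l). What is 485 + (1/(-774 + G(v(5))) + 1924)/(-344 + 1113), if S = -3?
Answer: 284165861/582902 ≈ 487.50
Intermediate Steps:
G(u) = 16 (G(u) = (-3 - 1)² = (-4)² = 16)
485 + (1/(-774 + G(v(5))) + 1924)/(-344 + 1113) = 485 + (1/(-774 + 16) + 1924)/(-344 + 1113) = 485 + (1/(-758) + 1924)/769 = 485 + (-1/758 + 1924)*(1/769) = 485 + (1458391/758)*(1/769) = 485 + 1458391/582902 = 284165861/582902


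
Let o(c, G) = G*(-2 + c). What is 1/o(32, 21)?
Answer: 1/630 ≈ 0.0015873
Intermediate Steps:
1/o(32, 21) = 1/(21*(-2 + 32)) = 1/(21*30) = 1/630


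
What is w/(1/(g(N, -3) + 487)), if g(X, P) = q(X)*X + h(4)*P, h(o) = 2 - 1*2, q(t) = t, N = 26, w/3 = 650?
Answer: 2267850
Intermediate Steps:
w = 1950 (w = 3*650 = 1950)
h(o) = 0 (h(o) = 2 - 2 = 0)
g(X, P) = X**2 (g(X, P) = X*X + 0*P = X**2 + 0 = X**2)
w/(1/(g(N, -3) + 487)) = 1950/(1/(26**2 + 487)) = 1950/(1/(676 + 487)) = 1950/(1/1163) = 1950*1163 = 2267850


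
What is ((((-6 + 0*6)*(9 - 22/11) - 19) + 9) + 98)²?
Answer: 2116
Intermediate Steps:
((((-6 + 0*6)*(9 - 22/11) - 19) + 9) + 98)² = ((((-6 + 0)*(9 - 22*1/11) - 19) + 9) + 98)² = (((-6*(9 - 2) - 19) + 9) + 98)² = (((-6*7 - 19) + 9) + 98)² = (((-42 - 19) + 9) + 98)² = ((-61 + 9) + 98)² = (-52 + 98)² = 46² = 2116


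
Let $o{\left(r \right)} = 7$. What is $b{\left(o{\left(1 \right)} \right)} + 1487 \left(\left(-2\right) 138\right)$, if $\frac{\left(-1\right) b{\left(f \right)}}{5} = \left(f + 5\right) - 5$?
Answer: $-410447$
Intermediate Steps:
$b{\left(f \right)} = - 5 f$ ($b{\left(f \right)} = - 5 \left(\left(f + 5\right) - 5\right) = - 5 \left(\left(5 + f\right) - 5\right) = - 5 f$)
$b{\left(o{\left(1 \right)} \right)} + 1487 \left(\left(-2\right) 138\right) = \left(-5\right) 7 + 1487 \left(\left(-2\right) 138\right) = -35 + 1487 \left(-276\right) = -35 - 410412 = -410447$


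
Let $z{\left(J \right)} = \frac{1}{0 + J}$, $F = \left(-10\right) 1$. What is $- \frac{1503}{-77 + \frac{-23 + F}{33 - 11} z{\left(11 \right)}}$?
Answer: $\frac{33066}{1697} \approx 19.485$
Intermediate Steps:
$F = -10$
$z{\left(J \right)} = \frac{1}{J}$
$- \frac{1503}{-77 + \frac{-23 + F}{33 - 11} z{\left(11 \right)}} = - \frac{1503}{-77 + \frac{\left(-23 - 10\right) \frac{1}{33 - 11}}{11}} = - \frac{1503}{-77 + - \frac{33}{22} \cdot \frac{1}{11}} = - \frac{1503}{-77 + \left(-33\right) \frac{1}{22} \cdot \frac{1}{11}} = - \frac{1503}{-77 - \frac{3}{22}} = - \frac{1503}{- \frac{1697}{22}} = \left(-1503\right) \left(- \frac{22}{1697}\right) = \frac{33066}{1697}$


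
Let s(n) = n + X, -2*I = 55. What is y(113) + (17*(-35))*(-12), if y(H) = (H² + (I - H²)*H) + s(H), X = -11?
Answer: -2851987/2 ≈ -1.4260e+6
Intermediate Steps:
I = -55/2 (I = -½*55 = -55/2 ≈ -27.500)
s(n) = -11 + n (s(n) = n - 11 = -11 + n)
y(H) = -11 + H + H² + H*(-55/2 - H²) (y(H) = (H² + (-55/2 - H²)*H) + (-11 + H) = (H² + H*(-55/2 - H²)) + (-11 + H) = -11 + H + H² + H*(-55/2 - H²))
y(113) + (17*(-35))*(-12) = (-11 + 113² - 1*113³ - 53/2*113) + (17*(-35))*(-12) = (-11 + 12769 - 1*1442897 - 5989/2) - 595*(-12) = (-11 + 12769 - 1442897 - 5989/2) + 7140 = -2866267/2 + 7140 = -2851987/2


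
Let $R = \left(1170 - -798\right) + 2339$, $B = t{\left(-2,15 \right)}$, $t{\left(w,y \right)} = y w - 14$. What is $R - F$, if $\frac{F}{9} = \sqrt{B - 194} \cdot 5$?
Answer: $4307 - 45 i \sqrt{238} \approx 4307.0 - 694.23 i$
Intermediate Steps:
$t{\left(w,y \right)} = -14 + w y$ ($t{\left(w,y \right)} = w y - 14 = -14 + w y$)
$B = -44$ ($B = -14 - 30 = -44$)
$R = 4307$ ($R = \left(1170 + 798\right) + 2339 = 1968 + 2339 = 4307$)
$F = 45 i \sqrt{238}$ ($F = 9 \sqrt{-44 - 194} \cdot 5 = 9 \sqrt{-238} \cdot 5 = 9 i \sqrt{238} \cdot 5 = 9 \cdot 5 i \sqrt{238} = 45 i \sqrt{238} \approx 694.23 i$)
$R - F = 4307 - 45 i \sqrt{238}$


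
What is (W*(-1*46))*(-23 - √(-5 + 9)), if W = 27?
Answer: 31050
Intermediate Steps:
(W*(-1*46))*(-23 - √(-5 + 9)) = (27*(-1*46))*(-23 - √(-5 + 9)) = (27*(-46))*(-23 - √4) = -1242*(-23 - 1*2) = -1242*(-23 - 2) = -1242*(-25) = 31050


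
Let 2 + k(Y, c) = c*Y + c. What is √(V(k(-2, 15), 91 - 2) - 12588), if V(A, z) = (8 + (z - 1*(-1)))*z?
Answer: I*√3866 ≈ 62.177*I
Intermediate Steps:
k(Y, c) = -2 + c + Y*c (k(Y, c) = -2 + (c*Y + c) = -2 + (Y*c + c) = -2 + (c + Y*c) = -2 + c + Y*c)
V(A, z) = z*(9 + z) (V(A, z) = (8 + (z + 1))*z = (8 + (1 + z))*z = (9 + z)*z = z*(9 + z))
√(V(k(-2, 15), 91 - 2) - 12588) = √((91 - 2)*(9 + (91 - 2)) - 12588) = √(89*(9 + 89) - 12588) = √(89*98 - 12588) = √(8722 - 12588) = √(-3866) = I*√3866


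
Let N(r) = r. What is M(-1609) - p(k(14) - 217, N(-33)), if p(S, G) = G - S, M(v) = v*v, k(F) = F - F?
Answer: 2588697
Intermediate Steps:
k(F) = 0
M(v) = v²
M(-1609) - p(k(14) - 217, N(-33)) = (-1609)² - (-33 - (0 - 217)) = 2588881 - (-33 - 1*(-217)) = 2588881 - (-33 + 217) = 2588881 - 1*184 = 2588881 - 184 = 2588697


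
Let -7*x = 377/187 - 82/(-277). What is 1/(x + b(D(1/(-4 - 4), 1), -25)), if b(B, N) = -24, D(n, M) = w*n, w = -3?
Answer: -51799/1260285 ≈ -0.041101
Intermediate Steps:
D(n, M) = -3*n
x = -17109/51799 (x = -(377/187 - 82/(-277))/7 = -(377*(1/187) - 82*(-1/277))/7 = -(377/187 + 82/277)/7 = -⅐*119763/51799 = -17109/51799 ≈ -0.33030)
1/(x + b(D(1/(-4 - 4), 1), -25)) = 1/(-17109/51799 - 24) = 1/(-1260285/51799) = -51799/1260285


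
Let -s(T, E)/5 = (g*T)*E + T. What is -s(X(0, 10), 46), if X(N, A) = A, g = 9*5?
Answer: 103550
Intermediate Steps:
g = 45
s(T, E) = -5*T - 225*E*T (s(T, E) = -5*((45*T)*E + T) = -5*(45*E*T + T) = -5*(T + 45*E*T) = -5*T - 225*E*T)
-s(X(0, 10), 46) = -(-5)*10*(1 + 45*46) = -(-5)*10*(1 + 2070) = -(-5)*10*2071 = -1*(-103550) = 103550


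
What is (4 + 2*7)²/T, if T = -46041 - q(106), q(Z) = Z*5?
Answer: -324/46571 ≈ -0.0069571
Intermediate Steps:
q(Z) = 5*Z
T = -46571 (T = -46041 - 5*106 = -46041 - 1*530 = -46041 - 530 = -46571)
(4 + 2*7)²/T = (4 + 2*7)²/(-46571) = (4 + 14)²*(-1/46571) = 18²*(-1/46571) = 324*(-1/46571) = -324/46571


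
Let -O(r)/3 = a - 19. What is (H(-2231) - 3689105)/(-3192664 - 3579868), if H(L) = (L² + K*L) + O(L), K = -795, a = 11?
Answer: -3061925/6772532 ≈ -0.45211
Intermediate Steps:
O(r) = 24 (O(r) = -3*(11 - 19) = -3*(-8) = 24)
H(L) = 24 + L² - 795*L (H(L) = (L² - 795*L) + 24 = 24 + L² - 795*L)
(H(-2231) - 3689105)/(-3192664 - 3579868) = ((24 + (-2231)² - 795*(-2231)) - 3689105)/(-3192664 - 3579868) = ((24 + 4977361 + 1773645) - 3689105)/(-6772532) = (6751030 - 3689105)*(-1/6772532) = 3061925*(-1/6772532) = -3061925/6772532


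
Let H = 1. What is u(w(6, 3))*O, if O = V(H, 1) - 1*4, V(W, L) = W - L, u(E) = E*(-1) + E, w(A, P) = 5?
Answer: 0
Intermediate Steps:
u(E) = 0 (u(E) = -E + E = 0)
O = -4 (O = (1 - 1*1) - 1*4 = (1 - 1) - 4 = 0 - 4 = -4)
u(w(6, 3))*O = 0*(-4) = 0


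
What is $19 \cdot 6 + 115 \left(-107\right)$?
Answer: $-12191$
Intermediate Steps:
$19 \cdot 6 + 115 \left(-107\right) = 114 - 12305 = -12191$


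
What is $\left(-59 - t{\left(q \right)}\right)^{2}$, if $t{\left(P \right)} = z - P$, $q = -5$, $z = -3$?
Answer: $3721$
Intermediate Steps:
$t{\left(P \right)} = -3 - P$
$\left(-59 - t{\left(q \right)}\right)^{2} = \left(-59 - \left(-3 - -5\right)\right)^{2} = \left(-59 - \left(-3 + 5\right)\right)^{2} = \left(-59 - 2\right)^{2} = \left(-61\right)^{2} = 3721$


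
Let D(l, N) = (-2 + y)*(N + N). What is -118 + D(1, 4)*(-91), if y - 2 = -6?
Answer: 4250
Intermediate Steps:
y = -4 (y = 2 - 6 = -4)
D(l, N) = -12*N (D(l, N) = (-2 - 4)*(N + N) = -12*N)
-118 + D(1, 4)*(-91) = -118 - 12*4*(-91) = -118 - 48*(-91) = -118 + 4368 = 4250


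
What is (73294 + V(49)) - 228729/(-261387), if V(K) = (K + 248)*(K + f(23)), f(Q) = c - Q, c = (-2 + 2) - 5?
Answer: 6929532742/87129 ≈ 79532.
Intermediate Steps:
c = -5 (c = 0 - 5 = -5)
f(Q) = -5 - Q
V(K) = (-28 + K)*(248 + K) (V(K) = (K + 248)*(K + (-5 - 1*23)) = (248 + K)*(K + (-5 - 23)) = (248 + K)*(K - 28) = (248 + K)*(-28 + K) = (-28 + K)*(248 + K))
(73294 + V(49)) - 228729/(-261387) = (73294 + (-6944 + 49² + 220*49)) - 228729/(-261387) = (73294 + (-6944 + 2401 + 10780)) - 228729*(-1/261387) = (73294 + 6237) + 76243/87129 = 79531 + 76243/87129 = 6929532742/87129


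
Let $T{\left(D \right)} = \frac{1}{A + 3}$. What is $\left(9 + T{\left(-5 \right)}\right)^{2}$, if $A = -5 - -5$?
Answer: $\frac{784}{9} \approx 87.111$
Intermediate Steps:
$A = 0$ ($A = -5 + 5 = 0$)
$T{\left(D \right)} = \frac{1}{3}$ ($T{\left(D \right)} = \frac{1}{0 + 3} = \frac{1}{3}$)
$\left(9 + T{\left(-5 \right)}\right)^{2} = \left(9 + \frac{1}{3}\right)^{2} = \left(\frac{28}{3}\right)^{2} = \frac{784}{9}$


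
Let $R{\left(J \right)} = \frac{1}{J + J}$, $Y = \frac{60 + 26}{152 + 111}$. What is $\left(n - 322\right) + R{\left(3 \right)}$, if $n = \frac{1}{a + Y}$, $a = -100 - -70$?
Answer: $- \frac{7535551}{23412} \approx -321.87$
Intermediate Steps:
$a = -30$ ($a = -100 + 70 = -30$)
$Y = \frac{86}{263} \approx 0.327$
$R{\left(J \right)} = \frac{1}{2 J}$
$n = - \frac{263}{7804}$ ($n = \frac{1}{-30 + \frac{86}{263}} = \frac{1}{- \frac{7804}{263}} = - \frac{263}{7804} \approx -0.033701$)
$\left(n - 322\right) + R{\left(3 \right)} = \left(- \frac{263}{7804} - 322\right) + \frac{1}{2 \cdot 3} = - \frac{2513151}{7804} + \frac{1}{2} \cdot \frac{1}{3} = - \frac{2513151}{7804} + \frac{1}{6} = - \frac{7535551}{23412}$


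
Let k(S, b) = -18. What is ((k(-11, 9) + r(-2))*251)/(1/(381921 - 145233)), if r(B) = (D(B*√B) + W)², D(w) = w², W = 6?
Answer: -831721632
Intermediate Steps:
r(B) = (6 + B³)² (r(B) = ((B*√B)² + 6)² = ((B^(3/2))² + 6)² = (B³ + 6)² = (6 + B³)²)
((k(-11, 9) + r(-2))*251)/(1/(381921 - 145233)) = ((-18 + (6 + (-2)³)²)*251)/(1/(381921 - 145233)) = ((-18 + (6 - 8)²)*251)/(1/236688) = ((-18 + (-2)²)*251)/(1/236688) = ((-18 + 4)*251)*236688 = -14*251*236688 = -3514*236688 = -831721632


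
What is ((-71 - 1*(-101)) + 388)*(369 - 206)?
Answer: 68134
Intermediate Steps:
((-71 - 1*(-101)) + 388)*(369 - 206) = ((-71 + 101) + 388)*163 = (30 + 388)*163 = 418*163 = 68134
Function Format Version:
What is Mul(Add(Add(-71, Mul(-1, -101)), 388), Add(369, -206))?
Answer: 68134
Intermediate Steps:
Mul(Add(Add(-71, Mul(-1, -101)), 388), Add(369, -206)) = Mul(Add(Add(-71, 101), 388), 163) = Mul(Add(30, 388), 163) = Mul(418, 163) = 68134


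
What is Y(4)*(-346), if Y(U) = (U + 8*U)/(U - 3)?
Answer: -12456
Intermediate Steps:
Y(U) = 9*U/(-3 + U) (Y(U) = (9*U)/(-3 + U) = 9*U/(-3 + U))
Y(4)*(-346) = (9*4/(-3 + 4))*(-346) = (9*4/1)*(-346) = (9*4*1)*(-346) = 36*(-346) = -12456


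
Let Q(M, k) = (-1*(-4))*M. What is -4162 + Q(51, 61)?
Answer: -3958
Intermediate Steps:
Q(M, k) = 4*M
-4162 + Q(51, 61) = -4162 + 4*51 = -4162 + 204 = -3958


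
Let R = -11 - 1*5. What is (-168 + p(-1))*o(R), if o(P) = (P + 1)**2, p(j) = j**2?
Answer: -37575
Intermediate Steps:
R = -16 (R = -11 - 5 = -16)
o(P) = (1 + P)**2
(-168 + p(-1))*o(R) = (-168 + (-1)**2)*(1 - 16)**2 = (-168 + 1)*(-15)**2 = -167*225 = -37575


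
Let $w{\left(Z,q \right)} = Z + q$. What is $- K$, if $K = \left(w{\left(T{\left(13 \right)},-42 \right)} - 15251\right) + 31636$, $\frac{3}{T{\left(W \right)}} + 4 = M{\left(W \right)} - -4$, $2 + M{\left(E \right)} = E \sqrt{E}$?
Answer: $- \frac{11946735}{731} - \frac{13 \sqrt{13}}{731} \approx -16343.0$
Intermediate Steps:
$M{\left(E \right)} = -2 + E^{\frac{3}{2}}$ ($M{\left(E \right)} = -2 + E \sqrt{E} = -2 + E^{\frac{3}{2}}$)
$T{\left(W \right)} = \frac{3}{-2 + W^{\frac{3}{2}}}$ ($T{\left(W \right)} = \frac{3}{-4 + \left(\left(-2 + W^{\frac{3}{2}}\right) - -4\right)} = \frac{3}{-4 + \left(\left(-2 + W^{\frac{3}{2}}\right) + 4\right)} = \frac{3}{-4 + \left(2 + W^{\frac{3}{2}}\right)} = \frac{3}{-2 + W^{\frac{3}{2}}}$)
$K = 16343 + \frac{3}{-2 + 13 \sqrt{13}}$ ($K = \left(\left(\frac{3}{-2 + 13^{\frac{3}{2}}} - 42\right) - 15251\right) + 31636 = \left(\left(\frac{3}{-2 + 13 \sqrt{13}} - 42\right) - 15251\right) + 31636 = \left(\left(-42 + \frac{3}{-2 + 13 \sqrt{13}}\right) - 15251\right) + 31636 = \left(-15293 + \frac{3}{-2 + 13 \sqrt{13}}\right) + 31636 = 16343 + \frac{3}{-2 + 13 \sqrt{13}} \approx 16343.0$)
$- K = - (\frac{11946735}{731} + \frac{13 \sqrt{13}}{731}) = - \frac{11946735}{731} - \frac{13 \sqrt{13}}{731}$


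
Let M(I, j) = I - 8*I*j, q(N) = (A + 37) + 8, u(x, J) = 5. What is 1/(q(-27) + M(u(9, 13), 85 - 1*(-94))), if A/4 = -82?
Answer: -1/7438 ≈ -0.00013444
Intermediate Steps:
A = -328 (A = 4*(-82) = -328)
q(N) = -283 (q(N) = (-328 + 37) + 8 = -291 + 8 = -283)
M(I, j) = I - 8*I*j
1/(q(-27) + M(u(9, 13), 85 - 1*(-94))) = 1/(-283 + 5*(1 - 8*(85 - 1*(-94)))) = 1/(-283 + 5*(1 - 8*(85 + 94))) = 1/(-283 + 5*(1 - 8*179)) = 1/(-283 + 5*(1 - 1432)) = 1/(-283 + 5*(-1431)) = 1/(-283 - 7155) = 1/(-7438) = -1/7438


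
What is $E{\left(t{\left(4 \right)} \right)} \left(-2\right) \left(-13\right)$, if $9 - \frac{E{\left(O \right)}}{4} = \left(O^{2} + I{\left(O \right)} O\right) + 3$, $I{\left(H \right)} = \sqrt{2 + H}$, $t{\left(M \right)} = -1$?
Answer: $624$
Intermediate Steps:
$E{\left(O \right)} = 24 - 4 O^{2} - 4 O \sqrt{2 + O}$ ($E{\left(O \right)} = 36 - 4 \left(\left(O^{2} + \sqrt{2 + O} O\right) + 3\right) = 36 - 4 \left(\left(O^{2} + O \sqrt{2 + O}\right) + 3\right) = 36 - 4 \left(3 + O^{2} + O \sqrt{2 + O}\right) = 36 - \left(12 + 4 O^{2} + 4 O \sqrt{2 + O}\right) = 24 - 4 O^{2} - 4 O \sqrt{2 + O}$)
$E{\left(t{\left(4 \right)} \right)} \left(-2\right) \left(-13\right) = \left(24 - 4 \left(-1\right)^{2} - - 4 \sqrt{2 - 1}\right) \left(-2\right) \left(-13\right) = \left(24 - 4 - - 4 \sqrt{1}\right) \left(-2\right) \left(-13\right) = \left(24 - 4 - \left(-4\right) 1\right) \left(-2\right) \left(-13\right) = \left(24 - 4 + 4\right) \left(-2\right) \left(-13\right) = 24 \left(-2\right) \left(-13\right) = \left(-48\right) \left(-13\right) = 624$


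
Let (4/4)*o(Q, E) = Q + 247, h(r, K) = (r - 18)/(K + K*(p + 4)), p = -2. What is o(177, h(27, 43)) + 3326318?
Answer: 3326742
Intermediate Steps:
h(r, K) = (-18 + r)/(3*K) (h(r, K) = (r - 18)/(K + K*(-2 + 4)) = (-18 + r)/(K + K*2) = (-18 + r)/(K + 2*K) = (-18 + r)/((3*K)) = (-18 + r)*(1/(3*K)) = (-18 + r)/(3*K))
o(Q, E) = 247 + Q (o(Q, E) = Q + 247 = 247 + Q)
o(177, h(27, 43)) + 3326318 = (247 + 177) + 3326318 = 424 + 3326318 = 3326742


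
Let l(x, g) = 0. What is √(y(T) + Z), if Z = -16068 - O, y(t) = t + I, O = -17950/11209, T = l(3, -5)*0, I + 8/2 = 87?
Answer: 3*I*√223131229915/11209 ≈ 126.43*I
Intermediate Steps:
I = 83 (I = -4 + 87 = 83)
T = 0 (T = 0*0 = 0)
O = -17950/11209 (O = -17950*1/11209 = -17950/11209 ≈ -1.6014)
y(t) = 83 + t (y(t) = t + 83 = 83 + t)
Z = -180088262/11209 (Z = -16068 - 1*(-17950/11209) = -16068 + 17950/11209 = -180088262/11209 ≈ -16066.)
√(y(T) + Z) = √((83 + 0) - 180088262/11209) = √(83 - 180088262/11209) = √(-179157915/11209) = 3*I*√223131229915/11209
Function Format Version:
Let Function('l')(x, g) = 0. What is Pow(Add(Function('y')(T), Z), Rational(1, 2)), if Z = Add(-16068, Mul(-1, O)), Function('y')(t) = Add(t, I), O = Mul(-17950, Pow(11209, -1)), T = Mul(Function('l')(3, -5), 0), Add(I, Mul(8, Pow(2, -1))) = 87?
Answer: Mul(Rational(3, 11209), I, Pow(223131229915, Rational(1, 2))) ≈ Mul(126.43, I)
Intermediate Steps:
I = 83 (I = Add(-4, 87) = 83)
T = 0 (T = Mul(0, 0) = 0)
O = Rational(-17950, 11209) (O = Mul(-17950, Rational(1, 11209)) = Rational(-17950, 11209) ≈ -1.6014)
Function('y')(t) = Add(83, t) (Function('y')(t) = Add(t, 83) = Add(83, t))
Z = Rational(-180088262, 11209) (Z = Add(-16068, Mul(-1, Rational(-17950, 11209))) = Add(-16068, Rational(17950, 11209)) = Rational(-180088262, 11209) ≈ -16066.)
Pow(Add(Function('y')(T), Z), Rational(1, 2)) = Pow(Add(Add(83, 0), Rational(-180088262, 11209)), Rational(1, 2)) = Pow(Add(83, Rational(-180088262, 11209)), Rational(1, 2)) = Pow(Rational(-179157915, 11209), Rational(1, 2)) = Mul(Rational(3, 11209), I, Pow(223131229915, Rational(1, 2)))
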